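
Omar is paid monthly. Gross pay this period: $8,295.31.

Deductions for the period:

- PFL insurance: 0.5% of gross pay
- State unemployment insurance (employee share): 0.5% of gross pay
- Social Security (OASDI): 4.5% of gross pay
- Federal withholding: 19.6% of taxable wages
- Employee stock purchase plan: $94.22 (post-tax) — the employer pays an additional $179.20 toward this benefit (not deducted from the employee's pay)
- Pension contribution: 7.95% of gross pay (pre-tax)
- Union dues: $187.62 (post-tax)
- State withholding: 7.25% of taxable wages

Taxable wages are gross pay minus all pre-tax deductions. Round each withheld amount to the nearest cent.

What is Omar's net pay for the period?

Pension contribution: $8,295.31 × 0.0795 = $659.48
Taxable wages = $8,295.31 − $659.48 = $7,635.83
Federal withholding: $7,635.83 × 0.196 = $1,496.62
State withholding: $7,635.83 × 0.0725 = $553.60
Social Security (OASDI): $8,295.31 × 0.045 = $373.29
State unemployment insurance (employee share): $8,295.31 × 0.005 = $41.48
PFL insurance: $8,295.31 × 0.005 = $41.48
Employee stock purchase plan: $94.22
Union dues: $187.62
(Employer's $179.20 toward employee stock purchase plan is not withheld from the employee.)
Total deductions = $659.48 + $1,496.62 + $553.60 + $373.29 + $41.48 + $41.48 + $94.22 + $187.62 = $3,447.79
Net pay = $8,295.31 − $3,447.79 = $4,847.52

$4,847.52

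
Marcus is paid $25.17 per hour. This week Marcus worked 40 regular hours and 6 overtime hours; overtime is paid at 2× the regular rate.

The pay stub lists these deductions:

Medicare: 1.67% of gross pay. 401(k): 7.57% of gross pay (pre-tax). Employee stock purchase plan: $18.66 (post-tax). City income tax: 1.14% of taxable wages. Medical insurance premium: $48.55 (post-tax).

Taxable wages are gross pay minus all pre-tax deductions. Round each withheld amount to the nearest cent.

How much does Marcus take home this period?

Regular pay: 40 × $25.17 = $1,006.80
Overtime pay: 6 × $25.17 × 2 = $302.04
Gross pay = $1,006.80 + $302.04 = $1,308.84
401(k): $1,308.84 × 0.0757 = $99.08
Taxable wages = $1,308.84 − $99.08 = $1,209.76
City income tax: $1,209.76 × 0.0114 = $13.79
Medicare: $1,308.84 × 0.0167 = $21.86
Medical insurance premium: $48.55
Employee stock purchase plan: $18.66
Total deductions = $99.08 + $13.79 + $21.86 + $48.55 + $18.66 = $201.94
Net pay = $1,308.84 − $201.94 = $1,106.90

$1,106.90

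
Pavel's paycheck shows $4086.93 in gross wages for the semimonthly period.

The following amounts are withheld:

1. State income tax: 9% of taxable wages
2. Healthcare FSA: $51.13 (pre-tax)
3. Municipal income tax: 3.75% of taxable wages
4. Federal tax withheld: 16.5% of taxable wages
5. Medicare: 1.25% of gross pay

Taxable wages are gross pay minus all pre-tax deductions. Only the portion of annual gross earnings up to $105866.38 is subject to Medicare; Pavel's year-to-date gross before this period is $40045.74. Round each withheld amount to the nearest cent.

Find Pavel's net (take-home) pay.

Healthcare FSA: $51.13
Taxable wages = $4086.93 − $51.13 = $4035.80
Municipal income tax: $4035.80 × 0.0375 = $151.34
Federal tax withheld: $4035.80 × 0.165 = $665.91
State income tax: $4035.80 × 0.09 = $363.22
Medicare: cap not yet reached, full $4086.93 is subject → $4086.93 × 0.0125 = $51.09
Total deductions = $51.13 + $151.34 + $665.91 + $363.22 + $51.09 = $1282.69
Net pay = $4086.93 − $1282.69 = $2804.24

$2804.24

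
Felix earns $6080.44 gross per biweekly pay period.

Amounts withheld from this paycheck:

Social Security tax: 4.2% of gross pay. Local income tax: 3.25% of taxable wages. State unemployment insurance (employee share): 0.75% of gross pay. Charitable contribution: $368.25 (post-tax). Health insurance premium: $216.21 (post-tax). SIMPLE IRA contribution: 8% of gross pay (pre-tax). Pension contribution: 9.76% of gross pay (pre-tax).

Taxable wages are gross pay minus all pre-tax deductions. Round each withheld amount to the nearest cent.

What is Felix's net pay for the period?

SIMPLE IRA contribution: $6080.44 × 0.08 = $486.44
Pension contribution: $6080.44 × 0.0976 = $593.45
Pre-tax total = $486.44 + $593.45 = $1079.89
Taxable wages = $6080.44 − $1079.89 = $5000.55
Local income tax: $5000.55 × 0.0325 = $162.52
State unemployment insurance (employee share): $6080.44 × 0.0075 = $45.60
Social Security tax: $6080.44 × 0.042 = $255.38
Charitable contribution: $368.25
Health insurance premium: $216.21
Total deductions = $486.44 + $593.45 + $162.52 + $45.60 + $255.38 + $368.25 + $216.21 = $2127.85
Net pay = $6080.44 − $2127.85 = $3952.59

$3952.59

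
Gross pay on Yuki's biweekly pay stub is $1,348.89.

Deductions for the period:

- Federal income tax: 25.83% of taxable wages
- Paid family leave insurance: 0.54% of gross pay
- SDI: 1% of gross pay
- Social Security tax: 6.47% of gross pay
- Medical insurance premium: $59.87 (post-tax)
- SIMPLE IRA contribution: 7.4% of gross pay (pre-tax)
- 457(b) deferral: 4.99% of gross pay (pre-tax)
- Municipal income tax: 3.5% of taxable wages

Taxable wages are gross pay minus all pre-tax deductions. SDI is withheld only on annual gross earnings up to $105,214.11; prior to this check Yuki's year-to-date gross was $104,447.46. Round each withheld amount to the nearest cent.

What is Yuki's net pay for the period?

457(b) deferral: $1,348.89 × 0.0499 = $67.31
SIMPLE IRA contribution: $1,348.89 × 0.074 = $99.82
Pre-tax total = $67.31 + $99.82 = $167.13
Taxable wages = $1,348.89 − $167.13 = $1,181.76
Municipal income tax: $1,181.76 × 0.035 = $41.36
Federal income tax: $1,181.76 × 0.2583 = $305.25
Paid family leave insurance: $1,348.89 × 0.0054 = $7.28
Social Security tax: $1,348.89 × 0.0647 = $87.27
SDI: only $105,214.11 − $104,447.46 = $766.65 of this check is subject → $766.65 × 0.01 = $7.67
Medical insurance premium: $59.87
Total deductions = $67.31 + $99.82 + $41.36 + $305.25 + $7.28 + $87.27 + $7.67 + $59.87 = $675.83
Net pay = $1,348.89 − $675.83 = $673.06

$673.06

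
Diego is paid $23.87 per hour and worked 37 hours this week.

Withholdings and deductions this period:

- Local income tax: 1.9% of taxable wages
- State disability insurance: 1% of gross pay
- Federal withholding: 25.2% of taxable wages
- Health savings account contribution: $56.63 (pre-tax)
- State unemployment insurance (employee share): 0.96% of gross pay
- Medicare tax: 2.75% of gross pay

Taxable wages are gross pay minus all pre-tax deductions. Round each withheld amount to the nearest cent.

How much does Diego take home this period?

Gross pay: 37 × $23.87 = $883.19
Health savings account contribution: $56.63
Taxable wages = $883.19 − $56.63 = $826.56
Local income tax: $826.56 × 0.019 = $15.70
Federal withholding: $826.56 × 0.252 = $208.29
Medicare tax: $883.19 × 0.0275 = $24.29
State unemployment insurance (employee share): $883.19 × 0.0096 = $8.48
State disability insurance: $883.19 × 0.01 = $8.83
Total deductions = $56.63 + $15.70 + $208.29 + $24.29 + $8.48 + $8.83 = $322.22
Net pay = $883.19 − $322.22 = $560.97

$560.97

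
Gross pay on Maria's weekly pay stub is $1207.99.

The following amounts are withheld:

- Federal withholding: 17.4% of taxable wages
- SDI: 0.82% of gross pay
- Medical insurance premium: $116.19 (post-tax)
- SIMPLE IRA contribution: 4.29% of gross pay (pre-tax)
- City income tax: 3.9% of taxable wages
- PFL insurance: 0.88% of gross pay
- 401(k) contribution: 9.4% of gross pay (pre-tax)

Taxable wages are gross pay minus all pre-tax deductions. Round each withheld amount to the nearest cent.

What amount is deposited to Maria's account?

$683.81

401(k) contribution: $1207.99 × 0.094 = $113.55
SIMPLE IRA contribution: $1207.99 × 0.0429 = $51.82
Pre-tax total = $113.55 + $51.82 = $165.37
Taxable wages = $1207.99 − $165.37 = $1042.62
City income tax: $1042.62 × 0.039 = $40.66
Federal withholding: $1042.62 × 0.174 = $181.42
SDI: $1207.99 × 0.0082 = $9.91
PFL insurance: $1207.99 × 0.0088 = $10.63
Medical insurance premium: $116.19
Total deductions = $113.55 + $51.82 + $40.66 + $181.42 + $9.91 + $10.63 + $116.19 = $524.18
Net pay = $1207.99 − $524.18 = $683.81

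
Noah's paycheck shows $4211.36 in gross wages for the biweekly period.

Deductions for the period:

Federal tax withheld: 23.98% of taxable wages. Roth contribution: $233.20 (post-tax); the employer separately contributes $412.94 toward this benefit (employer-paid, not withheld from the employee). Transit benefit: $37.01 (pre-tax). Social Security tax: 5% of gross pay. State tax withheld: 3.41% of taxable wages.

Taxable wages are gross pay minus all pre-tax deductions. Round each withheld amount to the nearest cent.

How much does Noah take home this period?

Transit benefit: $37.01
Taxable wages = $4211.36 − $37.01 = $4174.35
Federal tax withheld: $4174.35 × 0.2398 = $1001.01
State tax withheld: $4174.35 × 0.0341 = $142.35
Social Security tax: $4211.36 × 0.05 = $210.57
Roth contribution: $233.20
(Employer's $412.94 toward Roth contribution is not withheld from the employee.)
Total deductions = $37.01 + $1001.01 + $142.35 + $210.57 + $233.20 = $1624.14
Net pay = $4211.36 − $1624.14 = $2587.22

$2587.22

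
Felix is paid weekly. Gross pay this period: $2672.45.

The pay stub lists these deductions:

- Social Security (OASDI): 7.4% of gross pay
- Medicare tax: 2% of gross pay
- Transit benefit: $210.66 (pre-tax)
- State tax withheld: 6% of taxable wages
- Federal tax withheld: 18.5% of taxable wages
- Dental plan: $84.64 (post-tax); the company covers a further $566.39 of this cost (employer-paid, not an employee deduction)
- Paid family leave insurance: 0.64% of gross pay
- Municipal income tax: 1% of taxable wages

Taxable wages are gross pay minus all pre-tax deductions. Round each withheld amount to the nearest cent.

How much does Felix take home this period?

Transit benefit: $210.66
Taxable wages = $2672.45 − $210.66 = $2461.79
Federal tax withheld: $2461.79 × 0.185 = $455.43
Municipal income tax: $2461.79 × 0.01 = $24.62
State tax withheld: $2461.79 × 0.06 = $147.71
Paid family leave insurance: $2672.45 × 0.0064 = $17.10
Medicare tax: $2672.45 × 0.02 = $53.45
Social Security (OASDI): $2672.45 × 0.074 = $197.76
Dental plan: $84.64
(Employer's $566.39 toward dental plan is not withheld from the employee.)
Total deductions = $210.66 + $455.43 + $24.62 + $147.71 + $17.10 + $53.45 + $197.76 + $84.64 = $1191.37
Net pay = $2672.45 − $1191.37 = $1481.08

$1481.08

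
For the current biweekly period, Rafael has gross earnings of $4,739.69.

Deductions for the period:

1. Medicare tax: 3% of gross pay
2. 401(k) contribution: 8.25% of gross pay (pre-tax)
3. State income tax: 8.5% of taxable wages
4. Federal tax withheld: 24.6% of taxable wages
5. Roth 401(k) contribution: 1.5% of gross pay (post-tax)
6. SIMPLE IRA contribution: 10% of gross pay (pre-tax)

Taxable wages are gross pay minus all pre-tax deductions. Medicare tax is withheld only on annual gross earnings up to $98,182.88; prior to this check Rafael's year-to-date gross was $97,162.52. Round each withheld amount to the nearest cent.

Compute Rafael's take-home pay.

401(k) contribution: $4,739.69 × 0.0825 = $391.02
SIMPLE IRA contribution: $4,739.69 × 0.1 = $473.97
Pre-tax total = $391.02 + $473.97 = $864.99
Taxable wages = $4,739.69 − $864.99 = $3,874.70
Federal tax withheld: $3,874.70 × 0.246 = $953.18
State income tax: $3,874.70 × 0.085 = $329.35
Medicare tax: only $98,182.88 − $97,162.52 = $1,020.36 of this check is subject → $1,020.36 × 0.03 = $30.61
Roth 401(k) contribution: $4,739.69 × 0.015 = $71.10
Total deductions = $391.02 + $473.97 + $953.18 + $329.35 + $30.61 + $71.10 = $2,249.23
Net pay = $4,739.69 − $2,249.23 = $2,490.46

$2,490.46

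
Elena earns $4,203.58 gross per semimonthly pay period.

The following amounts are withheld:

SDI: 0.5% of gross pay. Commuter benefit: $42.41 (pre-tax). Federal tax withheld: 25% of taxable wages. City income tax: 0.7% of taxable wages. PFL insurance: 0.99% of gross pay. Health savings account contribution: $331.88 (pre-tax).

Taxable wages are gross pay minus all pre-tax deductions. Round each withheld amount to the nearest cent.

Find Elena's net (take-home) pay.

$2,782.52

Health savings account contribution: $331.88
Commuter benefit: $42.41
Pre-tax total = $331.88 + $42.41 = $374.29
Taxable wages = $4,203.58 − $374.29 = $3,829.29
Federal tax withheld: $3,829.29 × 0.25 = $957.32
City income tax: $3,829.29 × 0.007 = $26.81
PFL insurance: $4,203.58 × 0.0099 = $41.62
SDI: $4,203.58 × 0.005 = $21.02
Total deductions = $331.88 + $42.41 + $957.32 + $26.81 + $41.62 + $21.02 = $1,421.06
Net pay = $4,203.58 − $1,421.06 = $2,782.52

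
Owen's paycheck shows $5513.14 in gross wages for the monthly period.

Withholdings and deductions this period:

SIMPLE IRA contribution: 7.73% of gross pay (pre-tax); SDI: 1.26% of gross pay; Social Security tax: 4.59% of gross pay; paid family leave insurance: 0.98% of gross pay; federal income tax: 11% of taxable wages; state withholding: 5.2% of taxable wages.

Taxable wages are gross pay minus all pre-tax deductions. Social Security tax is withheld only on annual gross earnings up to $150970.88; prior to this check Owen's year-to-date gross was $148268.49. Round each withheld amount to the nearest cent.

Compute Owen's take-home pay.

$4015.34

SIMPLE IRA contribution: $5513.14 × 0.0773 = $426.17
Taxable wages = $5513.14 − $426.17 = $5086.97
State withholding: $5086.97 × 0.052 = $264.52
Federal income tax: $5086.97 × 0.11 = $559.57
Social Security tax: only $150970.88 − $148268.49 = $2702.39 of this check is subject → $2702.39 × 0.0459 = $124.04
Paid family leave insurance: $5513.14 × 0.0098 = $54.03
SDI: $5513.14 × 0.0126 = $69.47
Total deductions = $426.17 + $264.52 + $559.57 + $124.04 + $54.03 + $69.47 = $1497.80
Net pay = $5513.14 − $1497.80 = $4015.34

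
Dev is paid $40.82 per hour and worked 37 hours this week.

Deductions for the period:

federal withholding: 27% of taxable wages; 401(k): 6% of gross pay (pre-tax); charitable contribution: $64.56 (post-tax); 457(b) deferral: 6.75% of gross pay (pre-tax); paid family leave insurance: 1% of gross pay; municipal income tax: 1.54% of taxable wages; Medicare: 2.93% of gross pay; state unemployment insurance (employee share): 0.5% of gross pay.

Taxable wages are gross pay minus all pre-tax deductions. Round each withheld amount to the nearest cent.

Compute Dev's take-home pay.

$810.22

Gross pay: 37 × $40.82 = $1,510.34
401(k): $1,510.34 × 0.06 = $90.62
457(b) deferral: $1,510.34 × 0.0675 = $101.95
Pre-tax total = $90.62 + $101.95 = $192.57
Taxable wages = $1,510.34 − $192.57 = $1,317.77
Federal withholding: $1,317.77 × 0.27 = $355.80
Municipal income tax: $1,317.77 × 0.0154 = $20.29
Paid family leave insurance: $1,510.34 × 0.01 = $15.10
State unemployment insurance (employee share): $1,510.34 × 0.005 = $7.55
Medicare: $1,510.34 × 0.0293 = $44.25
Charitable contribution: $64.56
Total deductions = $90.62 + $101.95 + $355.80 + $20.29 + $15.10 + $7.55 + $44.25 + $64.56 = $700.12
Net pay = $1,510.34 − $700.12 = $810.22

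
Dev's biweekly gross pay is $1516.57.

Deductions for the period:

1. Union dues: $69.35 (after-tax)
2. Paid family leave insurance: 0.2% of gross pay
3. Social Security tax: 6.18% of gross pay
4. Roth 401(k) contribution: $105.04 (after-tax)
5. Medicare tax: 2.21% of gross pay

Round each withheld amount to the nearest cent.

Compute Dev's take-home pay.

$1211.91

Medicare tax: $1516.57 × 0.0221 = $33.52
Social Security tax: $1516.57 × 0.0618 = $93.72
Paid family leave insurance: $1516.57 × 0.002 = $3.03
Union dues: $69.35
Roth 401(k) contribution: $105.04
Total deductions = $33.52 + $93.72 + $3.03 + $69.35 + $105.04 = $304.66
Net pay = $1516.57 − $304.66 = $1211.91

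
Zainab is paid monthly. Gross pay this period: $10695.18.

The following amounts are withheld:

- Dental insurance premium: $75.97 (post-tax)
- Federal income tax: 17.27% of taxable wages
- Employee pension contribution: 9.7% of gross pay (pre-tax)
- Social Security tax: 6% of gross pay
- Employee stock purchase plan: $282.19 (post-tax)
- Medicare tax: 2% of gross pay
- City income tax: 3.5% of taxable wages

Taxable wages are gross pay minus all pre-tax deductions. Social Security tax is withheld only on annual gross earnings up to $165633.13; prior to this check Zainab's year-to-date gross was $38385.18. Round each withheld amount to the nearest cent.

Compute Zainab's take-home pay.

$6438.07

Employee pension contribution: $10695.18 × 0.097 = $1037.43
Taxable wages = $10695.18 − $1037.43 = $9657.75
City income tax: $9657.75 × 0.035 = $338.02
Federal income tax: $9657.75 × 0.1727 = $1667.89
Social Security tax: cap not yet reached, full $10695.18 is subject → $10695.18 × 0.06 = $641.71
Medicare tax: $10695.18 × 0.02 = $213.90
Dental insurance premium: $75.97
Employee stock purchase plan: $282.19
Total deductions = $1037.43 + $338.02 + $1667.89 + $641.71 + $213.90 + $75.97 + $282.19 = $4257.11
Net pay = $10695.18 − $4257.11 = $6438.07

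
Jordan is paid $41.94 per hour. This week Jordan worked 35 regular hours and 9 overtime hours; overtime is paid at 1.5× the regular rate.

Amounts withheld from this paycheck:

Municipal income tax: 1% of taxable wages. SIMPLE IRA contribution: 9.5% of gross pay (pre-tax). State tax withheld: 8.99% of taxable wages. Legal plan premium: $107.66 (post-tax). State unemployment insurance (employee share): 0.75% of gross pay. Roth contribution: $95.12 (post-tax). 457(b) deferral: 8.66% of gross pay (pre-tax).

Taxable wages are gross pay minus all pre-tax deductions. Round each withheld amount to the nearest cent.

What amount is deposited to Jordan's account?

Regular pay: 35 × $41.94 = $1,467.90
Overtime pay: 9 × $41.94 × 1.5 = $566.19
Gross pay = $1,467.90 + $566.19 = $2,034.09
SIMPLE IRA contribution: $2,034.09 × 0.095 = $193.24
457(b) deferral: $2,034.09 × 0.0866 = $176.15
Pre-tax total = $193.24 + $176.15 = $369.39
Taxable wages = $2,034.09 − $369.39 = $1,664.70
State tax withheld: $1,664.70 × 0.0899 = $149.66
Municipal income tax: $1,664.70 × 0.01 = $16.65
State unemployment insurance (employee share): $2,034.09 × 0.0075 = $15.26
Legal plan premium: $107.66
Roth contribution: $95.12
Total deductions = $193.24 + $176.15 + $149.66 + $16.65 + $15.26 + $107.66 + $95.12 = $753.74
Net pay = $2,034.09 − $753.74 = $1,280.35

$1,280.35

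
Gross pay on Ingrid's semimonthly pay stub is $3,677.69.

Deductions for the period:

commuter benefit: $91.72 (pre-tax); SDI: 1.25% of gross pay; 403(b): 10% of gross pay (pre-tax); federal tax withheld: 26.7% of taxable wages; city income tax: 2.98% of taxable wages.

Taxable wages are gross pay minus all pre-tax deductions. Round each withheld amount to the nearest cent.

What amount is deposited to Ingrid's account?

403(b): $3,677.69 × 0.1 = $367.77
Commuter benefit: $91.72
Pre-tax total = $367.77 + $91.72 = $459.49
Taxable wages = $3,677.69 − $459.49 = $3,218.20
City income tax: $3,218.20 × 0.0298 = $95.90
Federal tax withheld: $3,218.20 × 0.267 = $859.26
SDI: $3,677.69 × 0.0125 = $45.97
Total deductions = $367.77 + $91.72 + $95.90 + $859.26 + $45.97 = $1,460.62
Net pay = $3,677.69 − $1,460.62 = $2,217.07

$2,217.07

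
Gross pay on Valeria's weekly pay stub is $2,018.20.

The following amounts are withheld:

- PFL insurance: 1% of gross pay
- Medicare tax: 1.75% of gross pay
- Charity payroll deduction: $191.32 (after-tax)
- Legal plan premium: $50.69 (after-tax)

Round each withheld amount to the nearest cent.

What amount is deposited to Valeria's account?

$1,720.69

PFL insurance: $2,018.20 × 0.01 = $20.18
Medicare tax: $2,018.20 × 0.0175 = $35.32
Legal plan premium: $50.69
Charity payroll deduction: $191.32
Total deductions = $20.18 + $35.32 + $50.69 + $191.32 = $297.51
Net pay = $2,018.20 − $297.51 = $1,720.69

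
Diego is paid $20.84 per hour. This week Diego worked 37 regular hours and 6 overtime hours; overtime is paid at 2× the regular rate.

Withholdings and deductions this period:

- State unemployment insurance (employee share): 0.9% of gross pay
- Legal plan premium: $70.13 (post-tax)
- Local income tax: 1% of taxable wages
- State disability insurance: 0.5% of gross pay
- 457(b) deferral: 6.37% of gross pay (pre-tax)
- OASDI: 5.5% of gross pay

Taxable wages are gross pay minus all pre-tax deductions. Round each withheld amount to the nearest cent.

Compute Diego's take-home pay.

$805.96

Regular pay: 37 × $20.84 = $771.08
Overtime pay: 6 × $20.84 × 2 = $250.08
Gross pay = $771.08 + $250.08 = $1,021.16
457(b) deferral: $1,021.16 × 0.0637 = $65.05
Taxable wages = $1,021.16 − $65.05 = $956.11
Local income tax: $956.11 × 0.01 = $9.56
State disability insurance: $1,021.16 × 0.005 = $5.11
OASDI: $1,021.16 × 0.055 = $56.16
State unemployment insurance (employee share): $1,021.16 × 0.009 = $9.19
Legal plan premium: $70.13
Total deductions = $65.05 + $9.56 + $5.11 + $56.16 + $9.19 + $70.13 = $215.20
Net pay = $1,021.16 − $215.20 = $805.96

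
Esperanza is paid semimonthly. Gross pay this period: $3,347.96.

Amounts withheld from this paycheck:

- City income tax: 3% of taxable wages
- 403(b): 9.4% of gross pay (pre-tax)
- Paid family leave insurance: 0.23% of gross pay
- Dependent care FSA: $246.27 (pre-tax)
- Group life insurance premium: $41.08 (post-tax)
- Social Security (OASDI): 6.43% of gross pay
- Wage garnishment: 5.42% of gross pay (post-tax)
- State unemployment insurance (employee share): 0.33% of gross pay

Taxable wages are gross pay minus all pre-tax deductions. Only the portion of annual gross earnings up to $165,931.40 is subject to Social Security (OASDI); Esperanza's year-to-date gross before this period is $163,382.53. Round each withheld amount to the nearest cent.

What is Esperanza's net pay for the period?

Dependent care FSA: $246.27
403(b): $3,347.96 × 0.094 = $314.71
Pre-tax total = $246.27 + $314.71 = $560.98
Taxable wages = $3,347.96 − $560.98 = $2,786.98
City income tax: $2,786.98 × 0.03 = $83.61
Social Security (OASDI): only $165,931.40 − $163,382.53 = $2,548.87 of this check is subject → $2,548.87 × 0.0643 = $163.89
Paid family leave insurance: $3,347.96 × 0.0023 = $7.70
State unemployment insurance (employee share): $3,347.96 × 0.0033 = $11.05
Group life insurance premium: $41.08
Wage garnishment: $3,347.96 × 0.0542 = $181.46
Total deductions = $246.27 + $314.71 + $83.61 + $163.89 + $7.70 + $11.05 + $41.08 + $181.46 = $1,049.77
Net pay = $3,347.96 − $1,049.77 = $2,298.19

$2,298.19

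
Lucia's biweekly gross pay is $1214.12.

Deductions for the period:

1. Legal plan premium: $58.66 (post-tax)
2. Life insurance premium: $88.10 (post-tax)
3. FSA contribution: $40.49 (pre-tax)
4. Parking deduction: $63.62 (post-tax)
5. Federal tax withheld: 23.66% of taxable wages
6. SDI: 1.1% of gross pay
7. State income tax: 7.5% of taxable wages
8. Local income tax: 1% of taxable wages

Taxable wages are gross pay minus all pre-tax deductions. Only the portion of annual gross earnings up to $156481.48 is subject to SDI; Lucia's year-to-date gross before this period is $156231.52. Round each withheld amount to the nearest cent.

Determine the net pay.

FSA contribution: $40.49
Taxable wages = $1214.12 − $40.49 = $1173.63
Local income tax: $1173.63 × 0.01 = $11.74
Federal tax withheld: $1173.63 × 0.2366 = $277.68
State income tax: $1173.63 × 0.075 = $88.02
SDI: only $156481.48 − $156231.52 = $249.96 of this check is subject → $249.96 × 0.011 = $2.75
Parking deduction: $63.62
Life insurance premium: $88.10
Legal plan premium: $58.66
Total deductions = $40.49 + $11.74 + $277.68 + $88.02 + $2.75 + $63.62 + $88.10 + $58.66 = $631.06
Net pay = $1214.12 − $631.06 = $583.06

$583.06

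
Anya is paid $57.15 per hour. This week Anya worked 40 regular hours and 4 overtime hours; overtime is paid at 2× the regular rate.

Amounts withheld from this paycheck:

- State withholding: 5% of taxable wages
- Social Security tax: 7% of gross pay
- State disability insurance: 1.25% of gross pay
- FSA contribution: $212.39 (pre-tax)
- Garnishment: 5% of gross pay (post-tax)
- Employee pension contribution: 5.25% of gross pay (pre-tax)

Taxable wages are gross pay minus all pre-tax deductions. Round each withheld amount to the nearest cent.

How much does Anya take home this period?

$1,903.98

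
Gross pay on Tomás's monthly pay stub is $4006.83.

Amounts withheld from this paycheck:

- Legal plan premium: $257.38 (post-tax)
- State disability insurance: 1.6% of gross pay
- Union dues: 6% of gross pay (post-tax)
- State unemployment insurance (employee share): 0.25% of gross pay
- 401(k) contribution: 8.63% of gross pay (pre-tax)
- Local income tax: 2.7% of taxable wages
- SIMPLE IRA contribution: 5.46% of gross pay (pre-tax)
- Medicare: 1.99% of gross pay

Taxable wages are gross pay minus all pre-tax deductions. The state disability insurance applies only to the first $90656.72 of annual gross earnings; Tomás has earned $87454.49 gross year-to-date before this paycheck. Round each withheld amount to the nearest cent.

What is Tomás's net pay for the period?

$2710.54

SIMPLE IRA contribution: $4006.83 × 0.0546 = $218.77
401(k) contribution: $4006.83 × 0.0863 = $345.79
Pre-tax total = $218.77 + $345.79 = $564.56
Taxable wages = $4006.83 − $564.56 = $3442.27
Local income tax: $3442.27 × 0.027 = $92.94
State unemployment insurance (employee share): $4006.83 × 0.0025 = $10.02
Medicare: $4006.83 × 0.0199 = $79.74
State disability insurance: only $90656.72 − $87454.49 = $3202.23 of this check is subject → $3202.23 × 0.016 = $51.24
Union dues: $4006.83 × 0.06 = $240.41
Legal plan premium: $257.38
Total deductions = $218.77 + $345.79 + $92.94 + $10.02 + $79.74 + $51.24 + $240.41 + $257.38 = $1296.29
Net pay = $4006.83 − $1296.29 = $2710.54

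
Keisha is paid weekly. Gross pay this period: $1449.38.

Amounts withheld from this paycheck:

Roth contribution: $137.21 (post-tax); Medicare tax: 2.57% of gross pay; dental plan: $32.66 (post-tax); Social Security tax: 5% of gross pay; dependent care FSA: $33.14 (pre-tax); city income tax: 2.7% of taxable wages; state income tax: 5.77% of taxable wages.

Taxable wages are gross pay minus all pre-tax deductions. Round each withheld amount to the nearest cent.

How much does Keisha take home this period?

Dependent care FSA: $33.14
Taxable wages = $1449.38 − $33.14 = $1416.24
State income tax: $1416.24 × 0.0577 = $81.72
City income tax: $1416.24 × 0.027 = $38.24
Medicare tax: $1449.38 × 0.0257 = $37.25
Social Security tax: $1449.38 × 0.05 = $72.47
Roth contribution: $137.21
Dental plan: $32.66
Total deductions = $33.14 + $81.72 + $38.24 + $37.25 + $72.47 + $137.21 + $32.66 = $432.69
Net pay = $1449.38 − $432.69 = $1016.69

$1016.69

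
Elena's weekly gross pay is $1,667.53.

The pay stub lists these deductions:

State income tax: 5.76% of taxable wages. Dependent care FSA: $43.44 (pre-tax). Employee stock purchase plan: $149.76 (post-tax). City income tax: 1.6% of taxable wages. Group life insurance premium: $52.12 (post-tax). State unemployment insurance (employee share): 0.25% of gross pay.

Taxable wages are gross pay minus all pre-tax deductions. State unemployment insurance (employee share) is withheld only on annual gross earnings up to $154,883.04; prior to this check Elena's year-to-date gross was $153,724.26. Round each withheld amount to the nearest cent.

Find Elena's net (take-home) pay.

Dependent care FSA: $43.44
Taxable wages = $1,667.53 − $43.44 = $1,624.09
State income tax: $1,624.09 × 0.0576 = $93.55
City income tax: $1,624.09 × 0.016 = $25.99
State unemployment insurance (employee share): only $154,883.04 − $153,724.26 = $1,158.78 of this check is subject → $1,158.78 × 0.0025 = $2.90
Employee stock purchase plan: $149.76
Group life insurance premium: $52.12
Total deductions = $43.44 + $93.55 + $25.99 + $2.90 + $149.76 + $52.12 = $367.76
Net pay = $1,667.53 − $367.76 = $1,299.77

$1,299.77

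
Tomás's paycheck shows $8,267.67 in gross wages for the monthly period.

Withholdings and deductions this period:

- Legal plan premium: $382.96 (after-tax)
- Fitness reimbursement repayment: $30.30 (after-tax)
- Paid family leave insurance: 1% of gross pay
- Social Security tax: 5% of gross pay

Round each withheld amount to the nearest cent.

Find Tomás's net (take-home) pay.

$7,358.35

Social Security tax: $8,267.67 × 0.05 = $413.38
Paid family leave insurance: $8,267.67 × 0.01 = $82.68
Legal plan premium: $382.96
Fitness reimbursement repayment: $30.30
Total deductions = $413.38 + $82.68 + $382.96 + $30.30 = $909.32
Net pay = $8,267.67 − $909.32 = $7,358.35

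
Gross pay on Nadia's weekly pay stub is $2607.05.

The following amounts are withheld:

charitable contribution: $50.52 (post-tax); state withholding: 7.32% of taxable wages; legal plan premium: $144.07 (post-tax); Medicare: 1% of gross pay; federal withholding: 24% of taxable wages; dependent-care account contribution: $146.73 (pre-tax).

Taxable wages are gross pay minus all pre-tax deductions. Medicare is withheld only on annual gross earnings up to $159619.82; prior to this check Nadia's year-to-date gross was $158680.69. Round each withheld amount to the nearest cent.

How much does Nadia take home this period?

Dependent-care account contribution: $146.73
Taxable wages = $2607.05 − $146.73 = $2460.32
Federal withholding: $2460.32 × 0.24 = $590.48
State withholding: $2460.32 × 0.0732 = $180.10
Medicare: only $159619.82 − $158680.69 = $939.13 of this check is subject → $939.13 × 0.01 = $9.39
Charitable contribution: $50.52
Legal plan premium: $144.07
Total deductions = $146.73 + $590.48 + $180.10 + $9.39 + $50.52 + $144.07 = $1121.29
Net pay = $2607.05 − $1121.29 = $1485.76

$1485.76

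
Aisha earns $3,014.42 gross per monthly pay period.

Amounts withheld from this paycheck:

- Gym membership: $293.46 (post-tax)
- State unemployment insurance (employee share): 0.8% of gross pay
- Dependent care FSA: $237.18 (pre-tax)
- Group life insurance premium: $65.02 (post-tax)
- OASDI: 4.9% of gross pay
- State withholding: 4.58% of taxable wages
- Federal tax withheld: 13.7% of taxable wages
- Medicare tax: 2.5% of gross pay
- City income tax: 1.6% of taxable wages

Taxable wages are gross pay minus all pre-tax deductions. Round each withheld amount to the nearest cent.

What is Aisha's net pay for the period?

Dependent care FSA: $237.18
Taxable wages = $3,014.42 − $237.18 = $2,777.24
State withholding: $2,777.24 × 0.0458 = $127.20
City income tax: $2,777.24 × 0.016 = $44.44
Federal tax withheld: $2,777.24 × 0.137 = $380.48
State unemployment insurance (employee share): $3,014.42 × 0.008 = $24.12
OASDI: $3,014.42 × 0.049 = $147.71
Medicare tax: $3,014.42 × 0.025 = $75.36
Group life insurance premium: $65.02
Gym membership: $293.46
Total deductions = $237.18 + $127.20 + $44.44 + $380.48 + $24.12 + $147.71 + $75.36 + $65.02 + $293.46 = $1,394.97
Net pay = $3,014.42 − $1,394.97 = $1,619.45

$1,619.45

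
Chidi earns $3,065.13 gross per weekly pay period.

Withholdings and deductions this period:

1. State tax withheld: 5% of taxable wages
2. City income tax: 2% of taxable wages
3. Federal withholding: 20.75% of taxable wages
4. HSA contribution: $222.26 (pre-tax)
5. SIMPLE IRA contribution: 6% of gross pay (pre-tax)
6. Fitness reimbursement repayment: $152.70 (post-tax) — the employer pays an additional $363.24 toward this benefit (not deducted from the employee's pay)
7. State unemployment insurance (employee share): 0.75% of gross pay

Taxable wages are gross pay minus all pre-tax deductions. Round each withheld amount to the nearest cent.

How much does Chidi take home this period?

$1,745.41

HSA contribution: $222.26
SIMPLE IRA contribution: $3,065.13 × 0.06 = $183.91
Pre-tax total = $222.26 + $183.91 = $406.17
Taxable wages = $3,065.13 − $406.17 = $2,658.96
City income tax: $2,658.96 × 0.02 = $53.18
State tax withheld: $2,658.96 × 0.05 = $132.95
Federal withholding: $2,658.96 × 0.2075 = $551.73
State unemployment insurance (employee share): $3,065.13 × 0.0075 = $22.99
Fitness reimbursement repayment: $152.70
(Employer's $363.24 toward fitness reimbursement repayment is not withheld from the employee.)
Total deductions = $222.26 + $183.91 + $53.18 + $132.95 + $551.73 + $22.99 + $152.70 = $1,319.72
Net pay = $3,065.13 − $1,319.72 = $1,745.41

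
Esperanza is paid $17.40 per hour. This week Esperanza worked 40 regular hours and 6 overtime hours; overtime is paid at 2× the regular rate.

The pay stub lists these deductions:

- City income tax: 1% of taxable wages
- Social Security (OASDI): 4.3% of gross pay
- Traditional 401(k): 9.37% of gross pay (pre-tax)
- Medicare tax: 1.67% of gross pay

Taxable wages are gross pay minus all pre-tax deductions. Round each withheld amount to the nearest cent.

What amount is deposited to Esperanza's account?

$757.80

Regular pay: 40 × $17.40 = $696.00
Overtime pay: 6 × $17.40 × 2 = $208.80
Gross pay = $696.00 + $208.80 = $904.80
Traditional 401(k): $904.80 × 0.0937 = $84.78
Taxable wages = $904.80 − $84.78 = $820.02
City income tax: $820.02 × 0.01 = $8.20
Medicare tax: $904.80 × 0.0167 = $15.11
Social Security (OASDI): $904.80 × 0.043 = $38.91
Total deductions = $84.78 + $8.20 + $15.11 + $38.91 = $147.00
Net pay = $904.80 − $147.00 = $757.80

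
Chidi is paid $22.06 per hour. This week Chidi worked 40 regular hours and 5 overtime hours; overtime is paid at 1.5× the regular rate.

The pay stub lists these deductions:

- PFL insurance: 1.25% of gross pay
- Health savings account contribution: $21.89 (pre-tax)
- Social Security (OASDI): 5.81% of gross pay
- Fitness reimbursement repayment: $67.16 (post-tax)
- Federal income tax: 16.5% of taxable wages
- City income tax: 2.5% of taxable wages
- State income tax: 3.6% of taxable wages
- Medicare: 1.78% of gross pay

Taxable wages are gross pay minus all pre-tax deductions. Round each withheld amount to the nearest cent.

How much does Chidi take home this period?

$634.31

Regular pay: 40 × $22.06 = $882.40
Overtime pay: 5 × $22.06 × 1.5 = $165.45
Gross pay = $882.40 + $165.45 = $1047.85
Health savings account contribution: $21.89
Taxable wages = $1047.85 − $21.89 = $1025.96
State income tax: $1025.96 × 0.036 = $36.93
City income tax: $1025.96 × 0.025 = $25.65
Federal income tax: $1025.96 × 0.165 = $169.28
Medicare: $1047.85 × 0.0178 = $18.65
PFL insurance: $1047.85 × 0.0125 = $13.10
Social Security (OASDI): $1047.85 × 0.0581 = $60.88
Fitness reimbursement repayment: $67.16
Total deductions = $21.89 + $36.93 + $25.65 + $169.28 + $18.65 + $13.10 + $60.88 + $67.16 = $413.54
Net pay = $1047.85 − $413.54 = $634.31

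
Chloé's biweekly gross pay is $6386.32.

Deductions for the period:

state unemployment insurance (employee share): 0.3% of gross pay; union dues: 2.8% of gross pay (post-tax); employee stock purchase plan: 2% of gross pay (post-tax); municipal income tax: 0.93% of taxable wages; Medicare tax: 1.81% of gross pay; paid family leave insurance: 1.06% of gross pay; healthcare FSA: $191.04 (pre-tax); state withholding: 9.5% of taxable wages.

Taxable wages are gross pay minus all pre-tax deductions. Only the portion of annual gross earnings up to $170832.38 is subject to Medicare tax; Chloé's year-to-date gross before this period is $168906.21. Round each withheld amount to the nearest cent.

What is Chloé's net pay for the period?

$5120.85

Healthcare FSA: $191.04
Taxable wages = $6386.32 − $191.04 = $6195.28
State withholding: $6195.28 × 0.095 = $588.55
Municipal income tax: $6195.28 × 0.0093 = $57.62
Medicare tax: only $170832.38 − $168906.21 = $1926.17 of this check is subject → $1926.17 × 0.0181 = $34.86
Paid family leave insurance: $6386.32 × 0.0106 = $67.69
State unemployment insurance (employee share): $6386.32 × 0.003 = $19.16
Employee stock purchase plan: $6386.32 × 0.02 = $127.73
Union dues: $6386.32 × 0.028 = $178.82
Total deductions = $191.04 + $588.55 + $57.62 + $34.86 + $67.69 + $19.16 + $127.73 + $178.82 = $1265.47
Net pay = $6386.32 − $1265.47 = $5120.85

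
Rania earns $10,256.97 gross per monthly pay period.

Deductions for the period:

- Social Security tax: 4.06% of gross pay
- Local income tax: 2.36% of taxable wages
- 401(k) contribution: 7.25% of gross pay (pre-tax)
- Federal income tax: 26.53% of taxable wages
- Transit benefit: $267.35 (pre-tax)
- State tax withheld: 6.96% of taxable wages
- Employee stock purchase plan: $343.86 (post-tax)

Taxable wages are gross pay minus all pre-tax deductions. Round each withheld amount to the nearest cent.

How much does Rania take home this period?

401(k) contribution: $10,256.97 × 0.0725 = $743.63
Transit benefit: $267.35
Pre-tax total = $743.63 + $267.35 = $1,010.98
Taxable wages = $10,256.97 − $1,010.98 = $9,245.99
State tax withheld: $9,245.99 × 0.0696 = $643.52
Local income tax: $9,245.99 × 0.0236 = $218.21
Federal income tax: $9,245.99 × 0.2653 = $2,452.96
Social Security tax: $10,256.97 × 0.0406 = $416.43
Employee stock purchase plan: $343.86
Total deductions = $743.63 + $267.35 + $643.52 + $218.21 + $2,452.96 + $416.43 + $343.86 = $5,085.96
Net pay = $10,256.97 − $5,085.96 = $5,171.01

$5,171.01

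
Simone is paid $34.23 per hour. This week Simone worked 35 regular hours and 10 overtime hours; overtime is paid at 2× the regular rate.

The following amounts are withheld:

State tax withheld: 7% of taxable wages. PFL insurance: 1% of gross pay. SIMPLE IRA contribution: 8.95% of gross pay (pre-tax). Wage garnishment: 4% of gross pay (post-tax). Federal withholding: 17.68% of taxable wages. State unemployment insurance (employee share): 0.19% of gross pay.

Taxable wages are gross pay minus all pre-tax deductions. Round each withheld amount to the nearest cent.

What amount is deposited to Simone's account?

$1,193.38

Regular pay: 35 × $34.23 = $1,198.05
Overtime pay: 10 × $34.23 × 2 = $684.60
Gross pay = $1,198.05 + $684.60 = $1,882.65
SIMPLE IRA contribution: $1,882.65 × 0.0895 = $168.50
Taxable wages = $1,882.65 − $168.50 = $1,714.15
State tax withheld: $1,714.15 × 0.07 = $119.99
Federal withholding: $1,714.15 × 0.1768 = $303.06
PFL insurance: $1,882.65 × 0.01 = $18.83
State unemployment insurance (employee share): $1,882.65 × 0.0019 = $3.58
Wage garnishment: $1,882.65 × 0.04 = $75.31
Total deductions = $168.50 + $119.99 + $303.06 + $18.83 + $3.58 + $75.31 = $689.27
Net pay = $1,882.65 − $689.27 = $1,193.38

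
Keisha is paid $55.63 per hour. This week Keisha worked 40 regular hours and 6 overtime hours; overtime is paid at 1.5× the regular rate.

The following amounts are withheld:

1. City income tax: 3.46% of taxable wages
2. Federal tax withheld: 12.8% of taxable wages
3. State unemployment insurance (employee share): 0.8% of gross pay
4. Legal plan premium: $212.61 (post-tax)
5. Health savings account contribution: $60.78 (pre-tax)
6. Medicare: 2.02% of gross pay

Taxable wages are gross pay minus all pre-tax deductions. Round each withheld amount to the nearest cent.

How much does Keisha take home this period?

$1,942.27

Regular pay: 40 × $55.63 = $2,225.20
Overtime pay: 6 × $55.63 × 1.5 = $500.67
Gross pay = $2,225.20 + $500.67 = $2,725.87
Health savings account contribution: $60.78
Taxable wages = $2,725.87 − $60.78 = $2,665.09
Federal tax withheld: $2,665.09 × 0.128 = $341.13
City income tax: $2,665.09 × 0.0346 = $92.21
State unemployment insurance (employee share): $2,725.87 × 0.008 = $21.81
Medicare: $2,725.87 × 0.0202 = $55.06
Legal plan premium: $212.61
Total deductions = $60.78 + $341.13 + $92.21 + $21.81 + $55.06 + $212.61 = $783.60
Net pay = $2,725.87 − $783.60 = $1,942.27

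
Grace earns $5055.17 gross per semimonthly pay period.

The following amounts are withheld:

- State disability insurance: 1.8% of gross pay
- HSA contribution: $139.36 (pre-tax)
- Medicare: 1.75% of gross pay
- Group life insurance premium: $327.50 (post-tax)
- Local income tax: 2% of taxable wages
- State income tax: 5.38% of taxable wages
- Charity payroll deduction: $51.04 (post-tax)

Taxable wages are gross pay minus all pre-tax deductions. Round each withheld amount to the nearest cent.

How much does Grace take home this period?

$3995.02

HSA contribution: $139.36
Taxable wages = $5055.17 − $139.36 = $4915.81
Local income tax: $4915.81 × 0.02 = $98.32
State income tax: $4915.81 × 0.0538 = $264.47
State disability insurance: $5055.17 × 0.018 = $90.99
Medicare: $5055.17 × 0.0175 = $88.47
Charity payroll deduction: $51.04
Group life insurance premium: $327.50
Total deductions = $139.36 + $98.32 + $264.47 + $90.99 + $88.47 + $51.04 + $327.50 = $1060.15
Net pay = $5055.17 − $1060.15 = $3995.02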